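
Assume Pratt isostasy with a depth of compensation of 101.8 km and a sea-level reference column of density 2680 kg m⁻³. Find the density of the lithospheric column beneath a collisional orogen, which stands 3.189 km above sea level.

Pratt balance: ρ_ref D = ρ (D + h).
ρ = ρ_ref D/(D + h) = 2680 × 101.8 km/(101.8 km + 3.189 km) = 2600 kg m⁻³.

2600 kg m⁻³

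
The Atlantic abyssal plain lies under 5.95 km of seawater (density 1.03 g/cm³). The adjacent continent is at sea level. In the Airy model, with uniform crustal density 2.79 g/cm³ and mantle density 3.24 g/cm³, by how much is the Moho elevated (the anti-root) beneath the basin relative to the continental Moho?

23.3 km

Equating mass per unit area of the two columns: replacing crust with seawater at the top is compensated by replacing crust with mantle at the base: d (ρ_c − ρ_w) = a (ρ_m − ρ_c).
a = d (ρ_c − ρ_w)/(ρ_m − ρ_c) = 5.95 km × 1.76/0.45 = 23.3 km.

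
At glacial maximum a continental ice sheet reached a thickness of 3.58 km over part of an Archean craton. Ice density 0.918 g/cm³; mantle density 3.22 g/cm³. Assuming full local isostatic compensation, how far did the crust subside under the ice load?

1.02 km

Balancing pressure at the compensation depth: the ice load ρ_ice t is balanced by mantle displaced below, ρ_m s.
s = t ρ_ice / ρ_m = 3.58 km × 0.918/3.22 = 1.02 km.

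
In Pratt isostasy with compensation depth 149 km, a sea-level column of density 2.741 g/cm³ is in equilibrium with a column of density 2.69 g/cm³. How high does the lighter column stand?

2.82 km

ρ_ref D = ρ (D + h) → h = D (ρ_ref − ρ)/ρ.
h = 149 km × (2.741 − 2.69)/2.69 = 2.82 km.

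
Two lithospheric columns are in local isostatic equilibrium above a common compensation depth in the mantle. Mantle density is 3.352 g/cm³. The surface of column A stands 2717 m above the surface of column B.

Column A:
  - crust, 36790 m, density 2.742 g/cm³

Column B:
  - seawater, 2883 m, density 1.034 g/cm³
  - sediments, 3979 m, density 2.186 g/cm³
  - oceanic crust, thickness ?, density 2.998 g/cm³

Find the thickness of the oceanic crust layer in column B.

Take the compensation level at the base of the deeper column (depth z_c below the surface of column A) and equate Σ ρ_i t_i down to z_c; mantle fills any gap and the z_c terms cancel.
Column A: 36790×2.742 + (z_c − 36790)×3.352
Column B: 2717×0 + 2883×1.034 + 3979×2.186 + x×2.998 + (z_c − 2717 − 6862 − x)×3.352
The z_c×3.352 term appears on both sides and cancels. Collect the known terms of each column as K = Σ(ρt)_known − 3.352 × (depth of known layers): K_A = 100878.18 − 3.352×36790 = −22441.9; K_B = 11679.116 − 3.352×(2717 + 6862) = −20429.692.
Balance: K_A = K_B − x×(3.352 − 2.998), so x = (K_B − K_A)/(3.352 − 2.998) = 2012.21/0.354 = 5680 m.

5680 m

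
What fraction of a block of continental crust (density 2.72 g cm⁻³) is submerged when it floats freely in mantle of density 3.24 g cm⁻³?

Submerged fraction = ρ_obj/ρ_fluid = 2.72/3.24 = 84%.

84%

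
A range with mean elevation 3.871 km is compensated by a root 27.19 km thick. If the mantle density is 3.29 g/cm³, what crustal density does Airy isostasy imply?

ρ_c h = (ρ_m − ρ_c) r → ρ_c (h + r) = ρ_m r → ρ_c = ρ_m r / (h + r).
ρ_c = 3.29 × 27.19 km / (3.871 km + 27.19 km) = 2.88 g/cm³.

2.88 g/cm³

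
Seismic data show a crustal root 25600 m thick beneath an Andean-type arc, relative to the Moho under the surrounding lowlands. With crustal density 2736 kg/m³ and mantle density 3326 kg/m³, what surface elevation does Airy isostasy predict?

5520 m

By Archimedes' principle applied to the lithosphere: ρ_c h = (ρ_m − ρ_c) r.
h = r (ρ_m − ρ_c) / ρ_c = 25600 m × (3326 − 2736) / 2736 = 5520 m.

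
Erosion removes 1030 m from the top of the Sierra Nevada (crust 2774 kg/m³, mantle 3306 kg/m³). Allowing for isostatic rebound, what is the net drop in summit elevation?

166 m

Rebound u = e ρ_c/ρ_m = 1030 m × 2774/3306 = 864.3 m.
Net surface drop = e − u = 1030 m − 864.3 m = e (ρ_m − ρ_c)/ρ_m = 166 m.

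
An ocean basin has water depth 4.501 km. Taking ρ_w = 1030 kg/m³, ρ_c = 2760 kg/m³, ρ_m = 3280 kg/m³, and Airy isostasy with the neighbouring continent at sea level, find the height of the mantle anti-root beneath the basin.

In Airy isostatic equilibrium: replacing crust with seawater at the top is compensated by replacing crust with mantle at the base: d (ρ_c − ρ_w) = a (ρ_m − ρ_c).
a = d (ρ_c − ρ_w)/(ρ_m − ρ_c) = 4.501 km × 1730/520 = 15 km.

15 km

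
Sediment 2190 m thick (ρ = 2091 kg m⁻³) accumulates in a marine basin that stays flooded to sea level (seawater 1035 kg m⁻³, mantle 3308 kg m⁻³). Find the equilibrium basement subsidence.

Submarine loading: the sediment displaces seawater, and the subsidence is in turn flooded, so s (ρ_m − ρ_w) = t (ρ_sed − ρ_w).
s = 2190 m × (2091 − 1035) / (3308 − 1035) = 1020 m.

1020 m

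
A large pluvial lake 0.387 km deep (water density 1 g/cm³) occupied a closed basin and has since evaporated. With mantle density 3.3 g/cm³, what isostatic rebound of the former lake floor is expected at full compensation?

0.117 km

u = d ρ_w/ρ_m = 0.387 km × 1/3.3 = 0.117 km.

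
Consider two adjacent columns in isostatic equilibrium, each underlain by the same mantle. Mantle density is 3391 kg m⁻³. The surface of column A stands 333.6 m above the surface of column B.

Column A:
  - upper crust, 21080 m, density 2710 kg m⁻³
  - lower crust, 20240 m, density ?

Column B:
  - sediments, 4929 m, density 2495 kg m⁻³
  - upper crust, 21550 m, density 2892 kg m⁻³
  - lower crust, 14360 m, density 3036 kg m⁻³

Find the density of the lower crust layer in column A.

Take the compensation level at the base of the deeper column (depth z_c below the surface of column A) and equate Σ ρ_i t_i down to z_c; mantle fills any gap and the z_c terms cancel.
Column A: 21080×2710 + 20240×ρ + (z_c − 41320)×3391
Column B: 333.6×0 + 4929×2495 + 21550×2892 + 14360×3036 + (z_c − 333.6 − 40839)×3391
The z_c×3391 term appears on both sides and cancels. Collect the known terms of each column as K = Σ(ρt)_known − 3391 × (depth of known layers): K_A = 57126800 − 3391×41320 = −82989320; K_B = 118217415 − 3391×(333.6 + 40839) = −21398871.6.
Balance: K_A + 20240×ρ = K_B, so ρ = (K_B − K_A)/20240 = 61590400/20240 = 3040 kg m⁻³.

3040 kg m⁻³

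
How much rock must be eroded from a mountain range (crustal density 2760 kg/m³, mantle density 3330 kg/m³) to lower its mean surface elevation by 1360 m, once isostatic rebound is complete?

7950 m

Net drop Δ = e − u = e − e ρ_c/ρ_m = e (ρ_m − ρ_c)/ρ_m.
e = Δ ρ_m/(ρ_m − ρ_c) = 1360 m × 3330/570 = 7950 m.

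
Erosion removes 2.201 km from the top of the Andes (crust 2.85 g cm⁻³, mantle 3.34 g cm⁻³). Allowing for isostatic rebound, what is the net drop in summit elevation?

0.323 km

Rebound u = e ρ_c/ρ_m = 2.201 km × 2.85/3.34 = 1.878 km.
Net surface drop = e − u = 2.201 km − 1.878 km = e (ρ_m − ρ_c)/ρ_m = 0.323 km.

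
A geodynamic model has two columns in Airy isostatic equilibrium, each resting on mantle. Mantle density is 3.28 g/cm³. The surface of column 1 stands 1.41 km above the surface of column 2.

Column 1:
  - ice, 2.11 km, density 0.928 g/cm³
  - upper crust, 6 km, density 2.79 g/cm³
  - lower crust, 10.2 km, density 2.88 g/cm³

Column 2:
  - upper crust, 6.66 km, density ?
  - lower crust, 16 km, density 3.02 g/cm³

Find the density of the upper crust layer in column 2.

Take the compensation level at the base of the deeper column (depth z_c below the surface of column 1) and equate Σ ρ_i t_i down to z_c; mantle fills any gap and the z_c terms cancel.
Column 1: 2.11×0.928 + 6×2.79 + 10.2×2.88 + (z_c − 18.31)×3.28
Column 2: 1.41×0 + 6.66×ρ + 16×3.02 + (z_c − 1.41 − 22.66)×3.28
The z_c×3.28 term appears on both sides and cancels. Collect the known terms of each column as K = Σ(ρt)_known − 3.28 × (depth of known layers): K_1 = 48.07408 − 3.28×18.31 = −11.98272; K_2 = 48.32 − 3.28×(1.41 + 22.66) = −30.6296.
Balance: K_1 = K_2 + 6.66×ρ, so ρ = (K_1 − K_2)/6.66 = 18.6469/6.66 = 2.8 g/cm³.

2.8 g/cm³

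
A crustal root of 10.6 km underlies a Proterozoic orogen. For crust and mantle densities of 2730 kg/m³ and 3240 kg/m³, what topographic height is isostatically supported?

Equating mass per unit area of the two columns: ρ_c h = (ρ_m − ρ_c) r.
h = r (ρ_m − ρ_c) / ρ_c = 10.6 km × (3240 − 2730) / 2730 = 1.98 km.

1.98 km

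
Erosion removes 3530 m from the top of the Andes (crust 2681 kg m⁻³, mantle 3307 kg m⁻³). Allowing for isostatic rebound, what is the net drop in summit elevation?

Rebound u = e ρ_c/ρ_m = 3530 m × 2681/3307 = 2862 m.
Net surface drop = e − u = 3530 m − 2862 m = e (ρ_m − ρ_c)/ρ_m = 668 m.

668 m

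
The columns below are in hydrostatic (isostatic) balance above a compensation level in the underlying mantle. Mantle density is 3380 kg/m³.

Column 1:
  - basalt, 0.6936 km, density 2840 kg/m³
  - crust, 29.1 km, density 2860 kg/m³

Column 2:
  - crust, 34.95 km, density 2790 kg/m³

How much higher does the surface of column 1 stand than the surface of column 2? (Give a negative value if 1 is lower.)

For any compensation level in the mantle, the mantle terms cancel and isostasy reduces to e = (Σt_1 − Σt_2) − (Σ(ρt)_1 − Σ(ρt)_2) / ρ_m.
Σt_1 = 29.7936 km; Σt_2 = 34.95 km; Σ(ρt)_1 = 85195.824; Σ(ρt)_2 = 97510.5 (in km·kg/m³).
e = (29.7936 − 34.95) − (85195.824 − 97510.5) / 3380 = −1.51 km.

−1.51 km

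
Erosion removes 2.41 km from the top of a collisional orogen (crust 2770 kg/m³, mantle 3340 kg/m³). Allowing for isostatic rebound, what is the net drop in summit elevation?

0.411 km

Rebound u = e ρ_c/ρ_m = 2.41 km × 2770/3340 = 1.999 km.
Net surface drop = e − u = 2.41 km − 1.999 km = e (ρ_m − ρ_c)/ρ_m = 0.411 km.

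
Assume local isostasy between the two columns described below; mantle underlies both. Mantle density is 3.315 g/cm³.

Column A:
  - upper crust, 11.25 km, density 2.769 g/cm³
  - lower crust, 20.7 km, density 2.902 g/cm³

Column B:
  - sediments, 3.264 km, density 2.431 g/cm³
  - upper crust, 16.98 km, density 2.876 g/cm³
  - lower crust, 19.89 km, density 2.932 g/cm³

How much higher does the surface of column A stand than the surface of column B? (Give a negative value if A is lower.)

−0.985 km

For any compensation level in the mantle, the mantle terms cancel and isostasy reduces to e = (Σt_A − Σt_B) − (Σ(ρt)_A − Σ(ρt)_B) / ρ_m.
Σt_A = 31.95 km; Σt_B = 40.134 km; Σ(ρt)_A = 91.22265; Σ(ρt)_B = 115.086744 (in km·g/cm³).
e = (31.95 − 40.134) − (91.22265 − 115.086744) / 3.315 = −0.985 km.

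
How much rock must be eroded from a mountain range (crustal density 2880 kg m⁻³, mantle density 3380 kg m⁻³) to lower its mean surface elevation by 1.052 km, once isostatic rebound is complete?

7.11 km

Net drop Δ = e − u = e − e ρ_c/ρ_m = e (ρ_m − ρ_c)/ρ_m.
e = Δ ρ_m/(ρ_m − ρ_c) = 1.052 km × 3380/500 = 7.11 km.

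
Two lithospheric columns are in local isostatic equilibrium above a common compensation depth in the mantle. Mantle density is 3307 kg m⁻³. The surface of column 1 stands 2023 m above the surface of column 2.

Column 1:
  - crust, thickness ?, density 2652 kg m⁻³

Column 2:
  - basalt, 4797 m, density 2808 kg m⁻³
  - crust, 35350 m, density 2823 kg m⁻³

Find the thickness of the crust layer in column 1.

40000 m

Take the compensation level at the base of the deeper column (depth z_c below the surface of column 1) and equate Σ ρ_i t_i down to z_c; mantle fills any gap and the z_c terms cancel.
Column 1: x×2652 + (z_c − 0 − x)×3307
Column 2: 2023×0 + 4797×2808 + 35350×2823 + (z_c − 2023 − 40147)×3307
The z_c×3307 term appears on both sides and cancels. Collect the known terms of each column as K = Σ(ρt)_known − 3307 × (depth of known layers): K_1 = 0 − 3307×0 = 0; K_2 = 113263026 − 3307×(2023 + 40147) = −26193164.
Balance: K_1 − x×(3307 − 2652) = K_2, so x = (K_1 − K_2)/(3307 − 2652) = 26193200/655 = 40000 m.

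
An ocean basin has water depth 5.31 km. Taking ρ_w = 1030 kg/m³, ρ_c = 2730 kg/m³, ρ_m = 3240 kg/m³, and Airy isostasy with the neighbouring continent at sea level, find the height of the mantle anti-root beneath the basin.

By Archimedes' principle applied to the lithosphere: replacing crust with seawater at the top is compensated by replacing crust with mantle at the base: d (ρ_c − ρ_w) = a (ρ_m − ρ_c).
a = d (ρ_c − ρ_w)/(ρ_m − ρ_c) = 5.31 km × 1700/510 = 17.7 km.

17.7 km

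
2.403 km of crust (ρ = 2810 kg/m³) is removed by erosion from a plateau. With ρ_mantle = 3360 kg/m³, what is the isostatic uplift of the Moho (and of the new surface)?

2.01 km

Unloading: uplift u = e ρ_c/ρ_m = 2.403 km × 2810/3360 = 2.01 km.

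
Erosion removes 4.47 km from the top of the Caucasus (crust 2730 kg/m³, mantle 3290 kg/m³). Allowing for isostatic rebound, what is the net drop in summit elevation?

0.761 km

Rebound u = e ρ_c/ρ_m = 4.47 km × 2730/3290 = 3.709 km.
Net surface drop = e − u = 4.47 km − 3.709 km = e (ρ_m − ρ_c)/ρ_m = 0.761 km.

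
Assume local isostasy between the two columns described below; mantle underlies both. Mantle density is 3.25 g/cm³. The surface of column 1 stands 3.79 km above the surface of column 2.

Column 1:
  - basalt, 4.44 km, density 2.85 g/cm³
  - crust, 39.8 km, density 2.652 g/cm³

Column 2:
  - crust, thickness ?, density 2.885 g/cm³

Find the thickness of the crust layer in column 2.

36.3 km

Take the compensation level at the base of the deeper column (depth z_c below the surface of column 1) and equate Σ ρ_i t_i down to z_c; mantle fills any gap and the z_c terms cancel.
Column 1: 4.44×2.85 + 39.8×2.652 + (z_c − 44.24)×3.25
Column 2: 3.79×0 + x×2.885 + (z_c − 3.79 − 0 − x)×3.25
The z_c×3.25 term appears on both sides and cancels. Collect the known terms of each column as K = Σ(ρt)_known − 3.25 × (depth of known layers): K_1 = 118.2036 − 3.25×44.24 = −25.5764; K_2 = 0 − 3.25×(3.79 + 0) = −12.3175.
Balance: K_1 = K_2 − x×(3.25 − 2.885), so x = (K_2 − K_1)/(3.25 − 2.885) = 13.2589/0.365 = 36.3 km.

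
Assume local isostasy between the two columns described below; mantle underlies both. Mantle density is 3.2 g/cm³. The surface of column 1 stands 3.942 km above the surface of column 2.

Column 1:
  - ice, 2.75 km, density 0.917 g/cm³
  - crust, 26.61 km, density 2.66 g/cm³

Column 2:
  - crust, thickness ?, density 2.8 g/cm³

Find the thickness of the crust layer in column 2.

Take the compensation level at the base of the deeper column (depth z_c below the surface of column 1) and equate Σ ρ_i t_i down to z_c; mantle fills any gap and the z_c terms cancel.
Column 1: 2.75×0.917 + 26.61×2.66 + (z_c − 29.36)×3.2
Column 2: 3.942×0 + x×2.8 + (z_c − 3.942 − 0 − x)×3.2
The z_c×3.2 term appears on both sides and cancels. Collect the known terms of each column as K = Σ(ρt)_known − 3.2 × (depth of known layers): K_1 = 73.30435 − 3.2×29.36 = −20.64765; K_2 = 0 − 3.2×(3.942 + 0) = −12.6144.
Balance: K_1 = K_2 − x×(3.2 − 2.8), so x = (K_2 − K_1)/(3.2 − 2.8) = 8.03325/0.4 = 20.1 km.

20.1 km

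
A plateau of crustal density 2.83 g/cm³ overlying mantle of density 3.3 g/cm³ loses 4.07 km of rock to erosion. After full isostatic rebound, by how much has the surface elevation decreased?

Rebound u = e ρ_c/ρ_m = 4.07 km × 2.83/3.3 = 3.49 km.
Net surface drop = e − u = 4.07 km − 3.49 km = e (ρ_m − ρ_c)/ρ_m = 0.58 km.

0.58 km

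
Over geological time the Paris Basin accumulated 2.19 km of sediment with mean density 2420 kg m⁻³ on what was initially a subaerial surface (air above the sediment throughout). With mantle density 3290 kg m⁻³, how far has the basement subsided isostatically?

Subaerial load: s = t ρ_sed / ρ_m = 2.19 km × 2420/3290 = 1.61 km.

1.61 km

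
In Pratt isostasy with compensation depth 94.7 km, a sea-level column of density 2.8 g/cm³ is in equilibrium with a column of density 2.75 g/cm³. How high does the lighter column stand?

ρ_ref D = ρ (D + h) → h = D (ρ_ref − ρ)/ρ.
h = 94.7 km × (2.8 − 2.75)/2.75 = 1.72 km.

1.72 km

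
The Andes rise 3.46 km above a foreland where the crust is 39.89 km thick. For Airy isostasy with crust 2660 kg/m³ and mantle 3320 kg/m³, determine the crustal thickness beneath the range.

Root depth r = h ρ_c / (ρ_m − ρ_c) = 3.46 km × 2660 / 660 = 13.94 km.
Total thickness = T + h + r = 39.89 km + 3.46 km + 13.94 km = 57.3 km.

57.3 km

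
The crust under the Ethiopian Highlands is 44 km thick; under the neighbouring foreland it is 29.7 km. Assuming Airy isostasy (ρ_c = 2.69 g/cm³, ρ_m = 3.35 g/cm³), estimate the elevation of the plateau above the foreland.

2.82 km

Excess crust Δ = 44 km − 29.7 km = 14.3 km, split between elevation h and root r with h + r = Δ.
Airy balance ρ_c h = (ρ_m − ρ_c) r gives r = h ρ_c/(ρ_m − ρ_c), so h (1 + ρ_c/(ρ_m − ρ_c)) = Δ, i.e. h = Δ (ρ_m − ρ_c)/ρ_m.
h = 14.3 km × 0.66/3.35 = 2.82 km.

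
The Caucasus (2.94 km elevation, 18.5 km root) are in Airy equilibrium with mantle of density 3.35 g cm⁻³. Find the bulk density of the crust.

2.89 g cm⁻³

ρ_c h = (ρ_m − ρ_c) r → ρ_c (h + r) = ρ_m r → ρ_c = ρ_m r / (h + r).
ρ_c = 3.35 × 18.5 km / (2.94 km + 18.5 km) = 2.89 g cm⁻³.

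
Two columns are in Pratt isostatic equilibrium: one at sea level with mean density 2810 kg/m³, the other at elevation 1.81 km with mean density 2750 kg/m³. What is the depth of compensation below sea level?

ρ_ref D = ρ (D + h) → D (ρ_ref − ρ) = ρ h.
D = ρ h/(ρ_ref − ρ) = 2750 × 1.81 km/(2810 − 2750) = 83 km.

83 km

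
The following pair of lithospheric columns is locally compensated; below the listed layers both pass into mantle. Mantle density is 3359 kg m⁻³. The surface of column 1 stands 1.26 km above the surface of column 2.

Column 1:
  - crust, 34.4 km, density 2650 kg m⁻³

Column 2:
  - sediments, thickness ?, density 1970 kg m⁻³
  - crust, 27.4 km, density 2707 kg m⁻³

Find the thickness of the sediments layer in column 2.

Take the compensation level at the base of the deeper column (depth z_c below the surface of column 1) and equate Σ ρ_i t_i down to z_c; mantle fills any gap and the z_c terms cancel.
Column 1: 34.4×2650 + (z_c − 34.4)×3359
Column 2: 1.26×0 + x×1970 + 27.4×2707 + (z_c − 1.26 − 27.4 − x)×3359
The z_c×3359 term appears on both sides and cancels. Collect the known terms of each column as K = Σ(ρt)_known − 3359 × (depth of known layers): K_1 = 91160 − 3359×34.4 = −24389.6; K_2 = 74171.8 − 3359×(1.26 + 27.4) = −22097.14.
Balance: K_1 = K_2 − x×(3359 − 1970), so x = (K_2 − K_1)/(3359 − 1970) = 2292.46/1389 = 1.65 km.

1.65 km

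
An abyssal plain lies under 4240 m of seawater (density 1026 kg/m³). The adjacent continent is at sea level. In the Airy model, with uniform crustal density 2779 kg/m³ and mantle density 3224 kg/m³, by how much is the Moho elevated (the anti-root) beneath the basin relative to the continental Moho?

Equating mass per unit area of the two columns: replacing crust with seawater at the top is compensated by replacing crust with mantle at the base: d (ρ_c − ρ_w) = a (ρ_m − ρ_c).
a = d (ρ_c − ρ_w)/(ρ_m − ρ_c) = 4240 m × 1753/445 = 16700 m.

16700 m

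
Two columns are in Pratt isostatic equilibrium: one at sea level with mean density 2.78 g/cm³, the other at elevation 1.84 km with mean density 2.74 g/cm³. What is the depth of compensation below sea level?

126 km

ρ_ref D = ρ (D + h) → D (ρ_ref − ρ) = ρ h.
D = ρ h/(ρ_ref − ρ) = 2.74 × 1.84 km/(2.78 − 2.74) = 126 km.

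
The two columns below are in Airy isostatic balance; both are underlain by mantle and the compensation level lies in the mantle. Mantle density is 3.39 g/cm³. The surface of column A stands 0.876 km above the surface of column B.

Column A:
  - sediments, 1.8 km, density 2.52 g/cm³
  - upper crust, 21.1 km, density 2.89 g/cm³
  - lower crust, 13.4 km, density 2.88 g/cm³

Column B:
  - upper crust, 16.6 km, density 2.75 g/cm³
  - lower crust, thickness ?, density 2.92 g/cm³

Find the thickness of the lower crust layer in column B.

11.4 km

Take the compensation level at the base of the deeper column (depth z_c below the surface of column A) and equate Σ ρ_i t_i down to z_c; mantle fills any gap and the z_c terms cancel.
Column A: 1.8×2.52 + 21.1×2.89 + 13.4×2.88 + (z_c − 36.3)×3.39
Column B: 0.876×0 + 16.6×2.75 + x×2.92 + (z_c − 0.876 − 16.6 − x)×3.39
The z_c×3.39 term appears on both sides and cancels. Collect the known terms of each column as K = Σ(ρt)_known − 3.39 × (depth of known layers): K_A = 104.107 − 3.39×36.3 = −18.95; K_B = 45.65 − 3.39×(0.876 + 16.6) = −13.59364.
Balance: K_A = K_B − x×(3.39 − 2.92), so x = (K_B − K_A)/(3.39 − 2.92) = 5.35636/0.47 = 11.4 km.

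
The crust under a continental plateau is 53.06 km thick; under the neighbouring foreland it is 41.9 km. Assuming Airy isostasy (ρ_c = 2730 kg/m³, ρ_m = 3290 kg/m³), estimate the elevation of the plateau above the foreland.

Excess crust Δ = 53.06 km − 41.9 km = 11.16 km, split between elevation h and root r with h + r = Δ.
Airy balance ρ_c h = (ρ_m − ρ_c) r gives r = h ρ_c/(ρ_m − ρ_c), so h (1 + ρ_c/(ρ_m − ρ_c)) = Δ, i.e. h = Δ (ρ_m − ρ_c)/ρ_m.
h = 11.16 km × 560/3290 = 1.9 km.

1.9 km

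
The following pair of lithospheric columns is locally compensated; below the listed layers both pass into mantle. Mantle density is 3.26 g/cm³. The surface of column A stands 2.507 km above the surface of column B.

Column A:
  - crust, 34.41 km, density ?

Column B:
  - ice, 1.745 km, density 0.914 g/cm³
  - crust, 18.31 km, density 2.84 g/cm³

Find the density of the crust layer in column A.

2.68 g/cm³

Take the compensation level at the base of the deeper column (depth z_c below the surface of column A) and equate Σ ρ_i t_i down to z_c; mantle fills any gap and the z_c terms cancel.
Column A: 34.41×ρ + (z_c − 34.41)×3.26
Column B: 2.507×0 + 1.745×0.914 + 18.31×2.84 + (z_c − 2.507 − 20.055)×3.26
The z_c×3.26 term appears on both sides and cancels. Collect the known terms of each column as K = Σ(ρt)_known − 3.26 × (depth of known layers): K_A = 0 − 3.26×34.41 = −112.1766; K_B = 53.59533 − 3.26×(2.507 + 20.055) = −19.95679.
Balance: K_A + 34.41×ρ = K_B, so ρ = (K_B − K_A)/34.41 = 92.2198/34.41 = 2.68 g/cm³.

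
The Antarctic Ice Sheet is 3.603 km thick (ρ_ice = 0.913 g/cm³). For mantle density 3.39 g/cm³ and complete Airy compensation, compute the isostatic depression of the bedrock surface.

0.97 km

Isostatic balance requires: the ice load ρ_ice t is balanced by mantle displaced below, ρ_m s.
s = t ρ_ice / ρ_m = 3.603 km × 0.913/3.39 = 0.97 km.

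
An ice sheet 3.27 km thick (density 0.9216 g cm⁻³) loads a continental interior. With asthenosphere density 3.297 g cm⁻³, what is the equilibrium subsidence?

In Airy isostatic equilibrium: the ice load ρ_ice t is balanced by mantle displaced below, ρ_m s.
s = t ρ_ice / ρ_m = 3.27 km × 0.9216/3.297 = 0.914 km.

0.914 km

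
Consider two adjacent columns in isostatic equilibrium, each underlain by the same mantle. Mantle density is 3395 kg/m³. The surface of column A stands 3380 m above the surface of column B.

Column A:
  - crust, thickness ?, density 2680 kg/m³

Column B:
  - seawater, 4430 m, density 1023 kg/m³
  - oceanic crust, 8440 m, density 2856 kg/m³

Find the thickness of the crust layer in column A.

37100 m

Take the compensation level at the base of the deeper column (depth z_c below the surface of column A) and equate Σ ρ_i t_i down to z_c; mantle fills any gap and the z_c terms cancel.
Column A: x×2680 + (z_c − 0 − x)×3395
Column B: 3380×0 + 4430×1023 + 8440×2856 + (z_c − 3380 − 12870)×3395
The z_c×3395 term appears on both sides and cancels. Collect the known terms of each column as K = Σ(ρt)_known − 3395 × (depth of known layers): K_A = 0 − 3395×0 = 0; K_B = 28636530 − 3395×(3380 + 12870) = −26532220.
Balance: K_A − x×(3395 − 2680) = K_B, so x = (K_A − K_B)/(3395 − 2680) = 26532200/715 = 37100 m.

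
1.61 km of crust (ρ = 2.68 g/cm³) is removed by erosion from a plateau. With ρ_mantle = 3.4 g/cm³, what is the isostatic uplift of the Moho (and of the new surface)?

1.27 km

Unloading: uplift u = e ρ_c/ρ_m = 1.61 km × 2.68/3.4 = 1.27 km.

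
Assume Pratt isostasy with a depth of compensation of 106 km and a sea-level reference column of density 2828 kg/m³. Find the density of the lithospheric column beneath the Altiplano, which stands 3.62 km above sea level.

2730 kg/m³

Pratt balance: ρ_ref D = ρ (D + h).
ρ = ρ_ref D/(D + h) = 2828 × 106 km/(106 km + 3.62 km) = 2730 kg/m³.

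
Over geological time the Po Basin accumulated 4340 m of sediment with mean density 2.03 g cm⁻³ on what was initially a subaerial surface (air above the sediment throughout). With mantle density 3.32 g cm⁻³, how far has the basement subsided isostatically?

Subaerial load: s = t ρ_sed / ρ_m = 4340 m × 2.03/3.32 = 2650 m.

2650 m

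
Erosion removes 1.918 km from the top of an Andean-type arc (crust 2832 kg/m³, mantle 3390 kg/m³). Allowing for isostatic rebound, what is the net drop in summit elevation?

Rebound u = e ρ_c/ρ_m = 1.918 km × 2832/3390 = 1.602 km.
Net surface drop = e − u = 1.918 km − 1.602 km = e (ρ_m − ρ_c)/ρ_m = 0.316 km.

0.316 km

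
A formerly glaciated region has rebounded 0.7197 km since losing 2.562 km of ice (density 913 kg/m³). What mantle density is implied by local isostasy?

3250 kg/m³

ρ_m = ρ_ice t / u = 913 × 2.562 km/0.7197 km = 3250 kg/m³.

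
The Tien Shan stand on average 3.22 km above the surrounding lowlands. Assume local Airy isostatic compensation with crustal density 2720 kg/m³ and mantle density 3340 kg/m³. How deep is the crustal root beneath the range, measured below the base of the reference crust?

14.1 km

By Archimedes' principle applied to the lithosphere: the weight of the topography is balanced by the buoyancy of the root, ρ_c h = (ρ_m − ρ_c) r.
r = h · ρ_c / (ρ_m − ρ_c) = 3.22 km × 2720 / (3340 − 2720) = 14.1 km.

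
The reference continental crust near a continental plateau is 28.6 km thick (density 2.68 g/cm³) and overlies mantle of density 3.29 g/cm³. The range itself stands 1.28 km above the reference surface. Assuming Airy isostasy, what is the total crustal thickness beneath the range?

Root depth r = h ρ_c / (ρ_m − ρ_c) = 1.28 km × 2.68 / 0.61 = 5.624 km.
Total thickness = T + h + r = 28.6 km + 1.28 km + 5.624 km = 35.5 km.

35.5 km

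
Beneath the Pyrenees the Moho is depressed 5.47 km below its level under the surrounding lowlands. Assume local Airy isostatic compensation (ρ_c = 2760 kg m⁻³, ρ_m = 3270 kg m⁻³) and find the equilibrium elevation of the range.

1.01 km

For local isostatic compensation: ρ_c h = (ρ_m − ρ_c) r.
h = r (ρ_m − ρ_c) / ρ_c = 5.47 km × (3270 − 2760) / 2760 = 1.01 km.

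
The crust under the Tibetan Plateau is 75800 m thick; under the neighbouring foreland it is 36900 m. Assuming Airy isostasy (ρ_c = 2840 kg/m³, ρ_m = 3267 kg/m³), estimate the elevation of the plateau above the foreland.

Excess crust Δ = 75800 m − 36900 m = 38900 m, split between elevation h and root r with h + r = Δ.
Airy balance ρ_c h = (ρ_m − ρ_c) r gives r = h ρ_c/(ρ_m − ρ_c), so h (1 + ρ_c/(ρ_m − ρ_c)) = Δ, i.e. h = Δ (ρ_m − ρ_c)/ρ_m.
h = 38900 m × 427/3267 = 5080 m.

5080 m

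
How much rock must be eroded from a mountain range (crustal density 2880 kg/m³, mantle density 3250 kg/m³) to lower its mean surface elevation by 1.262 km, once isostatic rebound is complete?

Net drop Δ = e − u = e − e ρ_c/ρ_m = e (ρ_m − ρ_c)/ρ_m.
e = Δ ρ_m/(ρ_m − ρ_c) = 1.262 km × 3250/370 = 11.1 km.

11.1 km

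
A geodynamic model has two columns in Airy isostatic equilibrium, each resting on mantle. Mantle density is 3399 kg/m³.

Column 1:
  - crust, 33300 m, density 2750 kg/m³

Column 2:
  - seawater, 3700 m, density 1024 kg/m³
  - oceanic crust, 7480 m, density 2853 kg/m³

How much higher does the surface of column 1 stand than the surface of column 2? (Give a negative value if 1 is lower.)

2570 m

For any compensation level in the mantle, the mantle terms cancel and isostasy reduces to e = (Σt_1 − Σt_2) − (Σ(ρt)_1 − Σ(ρt)_2) / ρ_m.
Σt_1 = 33300 m; Σt_2 = 11180 m; Σ(ρt)_1 = 91575000; Σ(ρt)_2 = 25129240 (in m·kg/m³).
e = (33300 − 11180) − (91575000 − 25129240) / 3399 = 2570 m.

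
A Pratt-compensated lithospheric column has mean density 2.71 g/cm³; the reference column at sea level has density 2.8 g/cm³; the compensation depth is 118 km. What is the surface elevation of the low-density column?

3.92 km

ρ_ref D = ρ (D + h) → h = D (ρ_ref − ρ)/ρ.
h = 118 km × (2.8 − 2.71)/2.71 = 3.92 km.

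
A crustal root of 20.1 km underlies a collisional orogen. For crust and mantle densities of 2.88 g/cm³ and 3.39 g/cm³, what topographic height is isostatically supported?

Balancing pressure at the compensation depth: ρ_c h = (ρ_m − ρ_c) r.
h = r (ρ_m − ρ_c) / ρ_c = 20.1 km × (3.39 − 2.88) / 2.88 = 3.56 km.

3.56 km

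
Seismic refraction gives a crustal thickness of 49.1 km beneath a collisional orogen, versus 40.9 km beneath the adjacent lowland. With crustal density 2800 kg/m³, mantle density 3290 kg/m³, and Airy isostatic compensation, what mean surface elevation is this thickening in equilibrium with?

1.22 km

Excess crust Δ = 49.1 km − 40.9 km = 8.2 km, split between elevation h and root r with h + r = Δ.
Airy balance ρ_c h = (ρ_m − ρ_c) r gives r = h ρ_c/(ρ_m − ρ_c), so h (1 + ρ_c/(ρ_m − ρ_c)) = Δ, i.e. h = Δ (ρ_m − ρ_c)/ρ_m.
h = 8.2 km × 490/3290 = 1.22 km.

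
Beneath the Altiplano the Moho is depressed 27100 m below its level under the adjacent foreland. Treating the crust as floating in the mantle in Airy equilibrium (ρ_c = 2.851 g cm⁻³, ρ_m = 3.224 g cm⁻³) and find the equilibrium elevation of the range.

For local isostatic compensation: ρ_c h = (ρ_m − ρ_c) r.
h = r (ρ_m − ρ_c) / ρ_c = 27100 m × (3.224 − 2.851) / 2.851 = 3550 m.

3550 m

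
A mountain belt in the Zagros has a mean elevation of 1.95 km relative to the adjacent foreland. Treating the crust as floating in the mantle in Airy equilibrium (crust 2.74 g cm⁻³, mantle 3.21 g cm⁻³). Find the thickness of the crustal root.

11.4 km

In Airy isostatic equilibrium: the weight of the topography is balanced by the buoyancy of the root, ρ_c h = (ρ_m − ρ_c) r.
r = h · ρ_c / (ρ_m − ρ_c) = 1.95 km × 2.74 / (3.21 − 2.74) = 11.4 km.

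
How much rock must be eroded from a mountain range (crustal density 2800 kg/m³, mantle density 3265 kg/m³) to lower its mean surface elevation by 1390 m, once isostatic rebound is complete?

9760 m

Net drop Δ = e − u = e − e ρ_c/ρ_m = e (ρ_m − ρ_c)/ρ_m.
e = Δ ρ_m/(ρ_m − ρ_c) = 1390 m × 3265/465 = 9760 m.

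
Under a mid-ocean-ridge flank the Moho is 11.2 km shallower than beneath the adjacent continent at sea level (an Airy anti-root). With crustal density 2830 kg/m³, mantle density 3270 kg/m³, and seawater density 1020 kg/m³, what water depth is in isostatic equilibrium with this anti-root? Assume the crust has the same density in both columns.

Replacing a thickness d of crust by seawater at the top must be balanced by replacing crust with mantle at the base: d (ρ_c − ρ_w) = a (ρ_m − ρ_c).
d = a (ρ_m − ρ_c)/(ρ_c − ρ_w) = 11.2 km × 440/1810 = 2.72 km.

2.72 km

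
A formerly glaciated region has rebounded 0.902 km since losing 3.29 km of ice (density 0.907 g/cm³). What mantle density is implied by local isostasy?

ρ_m = ρ_ice t / u = 0.907 × 3.29 km/0.902 km = 3.31 g/cm³.

3.31 g/cm³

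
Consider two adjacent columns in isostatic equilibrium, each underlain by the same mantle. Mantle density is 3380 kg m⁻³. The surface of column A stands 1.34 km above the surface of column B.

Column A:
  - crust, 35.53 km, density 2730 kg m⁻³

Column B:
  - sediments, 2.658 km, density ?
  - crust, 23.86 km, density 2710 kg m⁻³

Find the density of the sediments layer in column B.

Take the compensation level at the base of the deeper column (depth z_c below the surface of column A) and equate Σ ρ_i t_i down to z_c; mantle fills any gap and the z_c terms cancel.
Column A: 35.53×2730 + (z_c − 35.53)×3380
Column B: 1.34×0 + 2.658×ρ + 23.86×2710 + (z_c − 1.34 − 26.518)×3380
The z_c×3380 term appears on both sides and cancels. Collect the known terms of each column as K = Σ(ρt)_known − 3380 × (depth of known layers): K_A = 96996.9 − 3380×35.53 = −23094.5; K_B = 64660.6 − 3380×(1.34 + 26.518) = −29499.44.
Balance: K_A = K_B + 2.658×ρ, so ρ = (K_A − K_B)/2.658 = 6404.94/2.658 = 2410 kg m⁻³.

2410 kg m⁻³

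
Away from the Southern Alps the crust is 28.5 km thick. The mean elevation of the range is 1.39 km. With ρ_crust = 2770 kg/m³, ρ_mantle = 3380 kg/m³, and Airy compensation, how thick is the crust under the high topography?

Root depth r = h ρ_c / (ρ_m − ρ_c) = 1.39 km × 2770 / 610 = 6.312 km.
Total thickness = T + h + r = 28.5 km + 1.39 km + 6.312 km = 36.2 km.

36.2 km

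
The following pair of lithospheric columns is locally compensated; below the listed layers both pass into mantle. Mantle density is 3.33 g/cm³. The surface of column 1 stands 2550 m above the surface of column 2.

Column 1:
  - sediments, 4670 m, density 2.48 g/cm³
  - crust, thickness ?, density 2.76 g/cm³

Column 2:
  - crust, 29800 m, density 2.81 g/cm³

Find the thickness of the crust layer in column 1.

Take the compensation level at the base of the deeper column (depth z_c below the surface of column 1) and equate Σ ρ_i t_i down to z_c; mantle fills any gap and the z_c terms cancel.
Column 1: 4670×2.48 + x×2.76 + (z_c − 4670 − x)×3.33
Column 2: 2550×0 + 29800×2.81 + (z_c − 2550 − 29800)×3.33
The z_c×3.33 term appears on both sides and cancels. Collect the known terms of each column as K = Σ(ρt)_known − 3.33 × (depth of known layers): K_1 = 11581.6 − 3.33×4670 = −3969.5; K_2 = 83738 − 3.33×(2550 + 29800) = −23987.5.
Balance: K_1 − x×(3.33 − 2.76) = K_2, so x = (K_1 − K_2)/(3.33 − 2.76) = 20018/0.57 = 35100 m.

35100 m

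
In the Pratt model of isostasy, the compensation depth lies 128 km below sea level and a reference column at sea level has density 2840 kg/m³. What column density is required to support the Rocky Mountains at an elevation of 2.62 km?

Pratt balance: ρ_ref D = ρ (D + h).
ρ = ρ_ref D/(D + h) = 2840 × 128 km/(128 km + 2.62 km) = 2780 kg/m³.

2780 kg/m³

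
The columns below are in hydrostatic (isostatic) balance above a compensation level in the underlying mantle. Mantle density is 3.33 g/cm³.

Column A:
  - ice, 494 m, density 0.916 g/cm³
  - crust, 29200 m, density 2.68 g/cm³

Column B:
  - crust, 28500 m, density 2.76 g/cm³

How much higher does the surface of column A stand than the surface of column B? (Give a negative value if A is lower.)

1180 m

For any compensation level in the mantle, the mantle terms cancel and isostasy reduces to e = (Σt_A − Σt_B) − (Σ(ρt)_A − Σ(ρt)_B) / ρ_m.
Σt_A = 29694 m; Σt_B = 28500 m; Σ(ρt)_A = 78708.504; Σ(ρt)_B = 78660 (in m·g/cm³).
e = (29694 − 28500) − (78708.504 − 78660) / 3.33 = 1180 m.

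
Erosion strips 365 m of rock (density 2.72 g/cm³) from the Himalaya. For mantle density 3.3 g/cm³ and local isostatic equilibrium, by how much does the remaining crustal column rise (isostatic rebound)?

301 m

Unloading: uplift u = e ρ_c/ρ_m = 365 m × 2.72/3.3 = 301 m.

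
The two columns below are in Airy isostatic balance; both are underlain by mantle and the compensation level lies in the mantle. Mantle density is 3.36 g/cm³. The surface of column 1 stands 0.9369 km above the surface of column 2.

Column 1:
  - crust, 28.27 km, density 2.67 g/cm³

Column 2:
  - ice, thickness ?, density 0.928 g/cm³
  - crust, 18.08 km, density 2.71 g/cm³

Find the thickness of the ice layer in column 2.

1.89 km

Take the compensation level at the base of the deeper column (depth z_c below the surface of column 1) and equate Σ ρ_i t_i down to z_c; mantle fills any gap and the z_c terms cancel.
Column 1: 28.27×2.67 + (z_c − 28.27)×3.36
Column 2: 0.9369×0 + x×0.928 + 18.08×2.71 + (z_c − 0.9369 − 18.08 − x)×3.36
The z_c×3.36 term appears on both sides and cancels. Collect the known terms of each column as K = Σ(ρt)_known − 3.36 × (depth of known layers): K_1 = 75.4809 − 3.36×28.27 = −19.5063; K_2 = 48.9968 − 3.36×(0.9369 + 18.08) = −14.899984.
Balance: K_1 = K_2 − x×(3.36 − 0.928), so x = (K_2 − K_1)/(3.36 − 0.928) = 4.60632/2.432 = 1.89 km.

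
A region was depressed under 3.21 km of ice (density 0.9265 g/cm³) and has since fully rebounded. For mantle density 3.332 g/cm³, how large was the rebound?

Removing the load lets mantle flow back in; uplift u satisfies ρ_ice t = ρ_m u.
u = t ρ_ice/ρ_m = 3.21 km × 0.9265/3.332 = 0.893 km.

0.893 km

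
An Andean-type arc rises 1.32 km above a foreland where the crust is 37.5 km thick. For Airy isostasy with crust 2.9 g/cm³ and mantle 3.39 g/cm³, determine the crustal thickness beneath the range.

46.6 km

Root depth r = h ρ_c / (ρ_m − ρ_c) = 1.32 km × 2.9 / 0.49 = 7.812 km.
Total thickness = T + h + r = 37.5 km + 1.32 km + 7.812 km = 46.6 km.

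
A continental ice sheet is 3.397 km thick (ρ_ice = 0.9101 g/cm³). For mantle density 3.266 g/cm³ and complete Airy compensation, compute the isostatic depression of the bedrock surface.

Isostatic balance requires: the ice load ρ_ice t is balanced by mantle displaced below, ρ_m s.
s = t ρ_ice / ρ_m = 3.397 km × 0.9101/3.266 = 0.947 km.

0.947 km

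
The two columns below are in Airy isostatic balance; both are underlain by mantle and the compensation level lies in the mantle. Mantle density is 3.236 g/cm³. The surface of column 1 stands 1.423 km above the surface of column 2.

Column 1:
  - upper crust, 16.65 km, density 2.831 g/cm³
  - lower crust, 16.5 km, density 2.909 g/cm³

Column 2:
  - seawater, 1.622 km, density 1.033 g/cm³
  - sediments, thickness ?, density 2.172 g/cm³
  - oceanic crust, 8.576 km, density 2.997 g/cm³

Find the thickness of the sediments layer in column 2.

Take the compensation level at the base of the deeper column (depth z_c below the surface of column 1) and equate Σ ρ_i t_i down to z_c; mantle fills any gap and the z_c terms cancel.
Column 1: 16.65×2.831 + 16.5×2.909 + (z_c − 33.15)×3.236
Column 2: 1.423×0 + 1.622×1.033 + x×2.172 + 8.576×2.997 + (z_c − 1.423 − 10.198 − x)×3.236
The z_c×3.236 term appears on both sides and cancels. Collect the known terms of each column as K = Σ(ρt)_known − 3.236 × (depth of known layers): K_1 = 95.13465 − 3.236×33.15 = −12.13875; K_2 = 27.377798 − 3.236×(1.423 + 10.198) = −10.227758.
Balance: K_1 = K_2 − x×(3.236 − 2.172), so x = (K_2 − K_1)/(3.236 − 2.172) = 1.91099/1.064 = 1.8 km.

1.8 km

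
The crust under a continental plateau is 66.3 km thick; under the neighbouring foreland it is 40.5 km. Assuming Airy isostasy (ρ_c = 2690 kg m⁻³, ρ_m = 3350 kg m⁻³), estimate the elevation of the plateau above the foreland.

Excess crust Δ = 66.3 km − 40.5 km = 25.8 km, split between elevation h and root r with h + r = Δ.
Airy balance ρ_c h = (ρ_m − ρ_c) r gives r = h ρ_c/(ρ_m − ρ_c), so h (1 + ρ_c/(ρ_m − ρ_c)) = Δ, i.e. h = Δ (ρ_m − ρ_c)/ρ_m.
h = 25.8 km × 660/3350 = 5.08 km.

5.08 km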